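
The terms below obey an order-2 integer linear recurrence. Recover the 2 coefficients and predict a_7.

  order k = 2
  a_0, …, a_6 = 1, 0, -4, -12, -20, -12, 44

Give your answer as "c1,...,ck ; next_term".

3,-4 ; 180

  a_2 = 3·0 + -4·1 = -4
  a_3 = 3·-4 + -4·0 = -12
  a_4 = 3·-12 + -4·-4 = -20
  a_5 = 3·-20 + -4·-12 = -12
  a_6 = 3·-12 + -4·-20 = 44
  a_7 = 3·44 + -4·-12 = 180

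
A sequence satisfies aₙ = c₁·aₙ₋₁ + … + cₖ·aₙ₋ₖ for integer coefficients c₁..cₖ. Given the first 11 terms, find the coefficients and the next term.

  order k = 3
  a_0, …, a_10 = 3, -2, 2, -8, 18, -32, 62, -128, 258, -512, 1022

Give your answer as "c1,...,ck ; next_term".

-2,-1,-2 ; -2048

  a_3 = -2·2 + -1·-2 + -2·3 = -8
  a_4 = -2·-8 + -1·2 + -2·-2 = 18
  a_5 = -2·18 + -1·-8 + -2·2 = -32
  a_6 = -2·-32 + -1·18 + -2·-8 = 62
  a_7 = -2·62 + -1·-32 + -2·18 = -128
  a_8 = -2·-128 + -1·62 + -2·-32 = 258
  a_9 = -2·258 + -1·-128 + -2·62 = -512
  a_10 = -2·-512 + -1·258 + -2·-128 = 1022
  a_11 = -2·1022 + -1·-512 + -2·258 = -2048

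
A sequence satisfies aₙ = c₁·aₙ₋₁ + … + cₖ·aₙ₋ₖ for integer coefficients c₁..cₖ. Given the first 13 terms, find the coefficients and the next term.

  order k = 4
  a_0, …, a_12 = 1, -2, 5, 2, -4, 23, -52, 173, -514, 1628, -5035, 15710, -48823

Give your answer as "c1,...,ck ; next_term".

-3,1,3,3 ; 151958

  a_4 = -3·2 + 1·5 + 3·-2 + 3·1 = -4
  a_5 = -3·-4 + 1·2 + 3·5 + 3·-2 = 23
  a_6 = -3·23 + 1·-4 + 3·2 + 3·5 = -52
  a_7 = -3·-52 + 1·23 + 3·-4 + 3·2 = 173
  a_8 = -3·173 + 1·-52 + 3·23 + 3·-4 = -514
  a_9 = -3·-514 + 1·173 + 3·-52 + 3·23 = 1628
  a_10 = -3·1628 + 1·-514 + 3·173 + 3·-52 = -5035
  a_11 = -3·-5035 + 1·1628 + 3·-514 + 3·173 = 15710
  a_12 = -3·15710 + 1·-5035 + 3·1628 + 3·-514 = -48823
  a_13 = -3·-48823 + 1·15710 + 3·-5035 + 3·1628 = 151958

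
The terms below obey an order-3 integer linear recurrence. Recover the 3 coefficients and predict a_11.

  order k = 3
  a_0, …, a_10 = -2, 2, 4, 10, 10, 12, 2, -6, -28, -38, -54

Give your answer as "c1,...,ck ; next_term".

1,1,-2 ; -36

  a_3 = 1·4 + 1·2 + -2·-2 = 10
  a_4 = 1·10 + 1·4 + -2·2 = 10
  a_5 = 1·10 + 1·10 + -2·4 = 12
  a_6 = 1·12 + 1·10 + -2·10 = 2
  a_7 = 1·2 + 1·12 + -2·10 = -6
  a_8 = 1·-6 + 1·2 + -2·12 = -28
  a_9 = 1·-28 + 1·-6 + -2·2 = -38
  a_10 = 1·-38 + 1·-28 + -2·-6 = -54
  a_11 = 1·-54 + 1·-38 + -2·-28 = -36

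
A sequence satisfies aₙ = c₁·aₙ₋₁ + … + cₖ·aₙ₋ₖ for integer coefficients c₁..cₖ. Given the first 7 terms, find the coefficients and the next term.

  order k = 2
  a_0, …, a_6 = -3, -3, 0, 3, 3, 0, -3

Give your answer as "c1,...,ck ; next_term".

  a_2 = 1·-3 + -1·-3 = 0
  a_3 = 1·0 + -1·-3 = 3
  a_4 = 1·3 + -1·0 = 3
  a_5 = 1·3 + -1·3 = 0
  a_6 = 1·0 + -1·3 = -3
  a_7 = 1·-3 + -1·0 = -3

1,-1 ; -3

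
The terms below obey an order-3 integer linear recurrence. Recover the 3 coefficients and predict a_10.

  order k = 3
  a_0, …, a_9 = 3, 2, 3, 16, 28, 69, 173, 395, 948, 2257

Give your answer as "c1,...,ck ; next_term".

1,2,3 ; 5338

  a_3 = 1·3 + 2·2 + 3·3 = 16
  a_4 = 1·16 + 2·3 + 3·2 = 28
  a_5 = 1·28 + 2·16 + 3·3 = 69
  a_6 = 1·69 + 2·28 + 3·16 = 173
  a_7 = 1·173 + 2·69 + 3·28 = 395
  a_8 = 1·395 + 2·173 + 3·69 = 948
  a_9 = 1·948 + 2·395 + 3·173 = 2257
  a_10 = 1·2257 + 2·948 + 3·395 = 5338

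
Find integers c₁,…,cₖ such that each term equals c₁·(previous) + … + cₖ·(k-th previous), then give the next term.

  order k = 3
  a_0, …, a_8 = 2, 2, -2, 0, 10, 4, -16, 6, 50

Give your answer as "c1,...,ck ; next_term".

  a_3 = 1·-2 + -2·2 + 3·2 = 0
  a_4 = 1·0 + -2·-2 + 3·2 = 10
  a_5 = 1·10 + -2·0 + 3·-2 = 4
  a_6 = 1·4 + -2·10 + 3·0 = -16
  a_7 = 1·-16 + -2·4 + 3·10 = 6
  a_8 = 1·6 + -2·-16 + 3·4 = 50
  a_9 = 1·50 + -2·6 + 3·-16 = -10

1,-2,3 ; -10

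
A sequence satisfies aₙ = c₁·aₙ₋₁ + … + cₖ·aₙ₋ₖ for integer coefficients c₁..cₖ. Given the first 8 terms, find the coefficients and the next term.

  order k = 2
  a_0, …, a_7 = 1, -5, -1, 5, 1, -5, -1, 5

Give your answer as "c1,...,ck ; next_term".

0,-1 ; 1

  a_2 = 0·-5 + -1·1 = -1
  a_3 = 0·-1 + -1·-5 = 5
  a_4 = 0·5 + -1·-1 = 1
  a_5 = 0·1 + -1·5 = -5
  a_6 = 0·-5 + -1·1 = -1
  a_7 = 0·-1 + -1·-5 = 5
  a_8 = 0·5 + -1·-1 = 1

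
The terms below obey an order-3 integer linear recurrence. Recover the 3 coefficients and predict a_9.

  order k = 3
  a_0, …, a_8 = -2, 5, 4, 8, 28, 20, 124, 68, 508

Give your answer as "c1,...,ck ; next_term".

-1,4,4 ; 260

  a_3 = -1·4 + 4·5 + 4·-2 = 8
  a_4 = -1·8 + 4·4 + 4·5 = 28
  a_5 = -1·28 + 4·8 + 4·4 = 20
  a_6 = -1·20 + 4·28 + 4·8 = 124
  a_7 = -1·124 + 4·20 + 4·28 = 68
  a_8 = -1·68 + 4·124 + 4·20 = 508
  a_9 = -1·508 + 4·68 + 4·124 = 260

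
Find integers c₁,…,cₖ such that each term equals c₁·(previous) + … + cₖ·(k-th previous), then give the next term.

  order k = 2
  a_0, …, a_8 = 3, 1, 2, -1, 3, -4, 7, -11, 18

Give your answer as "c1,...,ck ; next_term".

-1,1 ; -29

  a_2 = -1·1 + 1·3 = 2
  a_3 = -1·2 + 1·1 = -1
  a_4 = -1·-1 + 1·2 = 3
  a_5 = -1·3 + 1·-1 = -4
  a_6 = -1·-4 + 1·3 = 7
  a_7 = -1·7 + 1·-4 = -11
  a_8 = -1·-11 + 1·7 = 18
  a_9 = -1·18 + 1·-11 = -29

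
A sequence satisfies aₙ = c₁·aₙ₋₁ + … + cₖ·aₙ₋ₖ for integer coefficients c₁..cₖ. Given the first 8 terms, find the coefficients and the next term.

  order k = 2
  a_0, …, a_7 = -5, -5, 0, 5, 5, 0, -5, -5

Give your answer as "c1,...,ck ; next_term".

  a_2 = 1·-5 + -1·-5 = 0
  a_3 = 1·0 + -1·-5 = 5
  a_4 = 1·5 + -1·0 = 5
  a_5 = 1·5 + -1·5 = 0
  a_6 = 1·0 + -1·5 = -5
  a_7 = 1·-5 + -1·0 = -5
  a_8 = 1·-5 + -1·-5 = 0

1,-1 ; 0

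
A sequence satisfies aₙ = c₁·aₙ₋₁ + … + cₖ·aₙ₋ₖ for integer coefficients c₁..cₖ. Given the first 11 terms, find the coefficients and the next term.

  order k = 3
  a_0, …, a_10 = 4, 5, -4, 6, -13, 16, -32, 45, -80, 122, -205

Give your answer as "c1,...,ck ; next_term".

0,2,-1 ; 324

  a_3 = 0·-4 + 2·5 + -1·4 = 6
  a_4 = 0·6 + 2·-4 + -1·5 = -13
  a_5 = 0·-13 + 2·6 + -1·-4 = 16
  a_6 = 0·16 + 2·-13 + -1·6 = -32
  a_7 = 0·-32 + 2·16 + -1·-13 = 45
  a_8 = 0·45 + 2·-32 + -1·16 = -80
  a_9 = 0·-80 + 2·45 + -1·-32 = 122
  a_10 = 0·122 + 2·-80 + -1·45 = -205
  a_11 = 0·-205 + 2·122 + -1·-80 = 324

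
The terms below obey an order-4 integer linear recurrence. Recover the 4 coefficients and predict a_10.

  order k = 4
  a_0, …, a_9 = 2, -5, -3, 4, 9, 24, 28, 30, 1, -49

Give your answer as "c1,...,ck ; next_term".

  a_4 = 1·4 + 1·-3 + -2·-5 + -1·2 = 9
  a_5 = 1·9 + 1·4 + -2·-3 + -1·-5 = 24
  a_6 = 1·24 + 1·9 + -2·4 + -1·-3 = 28
  a_7 = 1·28 + 1·24 + -2·9 + -1·4 = 30
  a_8 = 1·30 + 1·28 + -2·24 + -1·9 = 1
  a_9 = 1·1 + 1·30 + -2·28 + -1·24 = -49
  a_10 = 1·-49 + 1·1 + -2·30 + -1·28 = -136

1,1,-2,-1 ; -136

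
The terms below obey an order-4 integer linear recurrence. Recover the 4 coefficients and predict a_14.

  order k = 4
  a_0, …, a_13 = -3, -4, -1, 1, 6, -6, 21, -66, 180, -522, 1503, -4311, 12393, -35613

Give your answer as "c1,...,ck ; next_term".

  a_4 = -3·1 + 0·-1 + 0·-4 + -3·-3 = 6
  a_5 = -3·6 + 0·1 + 0·-1 + -3·-4 = -6
  a_6 = -3·-6 + 0·6 + 0·1 + -3·-1 = 21
  a_7 = -3·21 + 0·-6 + 0·6 + -3·1 = -66
  a_8 = -3·-66 + 0·21 + 0·-6 + -3·6 = 180
  a_9 = -3·180 + 0·-66 + 0·21 + -3·-6 = -522
  a_10 = -3·-522 + 0·180 + 0·-66 + -3·21 = 1503
  a_11 = -3·1503 + 0·-522 + 0·180 + -3·-66 = -4311
  a_12 = -3·-4311 + 0·1503 + 0·-522 + -3·180 = 12393
  a_13 = -3·12393 + 0·-4311 + 0·1503 + -3·-522 = -35613
  a_14 = -3·-35613 + 0·12393 + 0·-4311 + -3·1503 = 102330

-3,0,0,-3 ; 102330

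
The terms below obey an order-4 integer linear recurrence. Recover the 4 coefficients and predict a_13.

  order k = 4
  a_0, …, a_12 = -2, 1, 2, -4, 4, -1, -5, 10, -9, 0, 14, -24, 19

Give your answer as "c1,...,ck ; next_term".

-1,-1,0,-1 ; 5

  a_4 = -1·-4 + -1·2 + 0·1 + -1·-2 = 4
  a_5 = -1·4 + -1·-4 + 0·2 + -1·1 = -1
  a_6 = -1·-1 + -1·4 + 0·-4 + -1·2 = -5
  a_7 = -1·-5 + -1·-1 + 0·4 + -1·-4 = 10
  a_8 = -1·10 + -1·-5 + 0·-1 + -1·4 = -9
  a_9 = -1·-9 + -1·10 + 0·-5 + -1·-1 = 0
  a_10 = -1·0 + -1·-9 + 0·10 + -1·-5 = 14
  a_11 = -1·14 + -1·0 + 0·-9 + -1·10 = -24
  a_12 = -1·-24 + -1·14 + 0·0 + -1·-9 = 19
  a_13 = -1·19 + -1·-24 + 0·14 + -1·0 = 5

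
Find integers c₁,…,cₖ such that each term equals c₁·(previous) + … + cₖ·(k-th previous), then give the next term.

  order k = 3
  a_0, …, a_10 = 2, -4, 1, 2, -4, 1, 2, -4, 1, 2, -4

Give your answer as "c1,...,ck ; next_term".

0,0,1 ; 1

  a_3 = 0·1 + 0·-4 + 1·2 = 2
  a_4 = 0·2 + 0·1 + 1·-4 = -4
  a_5 = 0·-4 + 0·2 + 1·1 = 1
  a_6 = 0·1 + 0·-4 + 1·2 = 2
  a_7 = 0·2 + 0·1 + 1·-4 = -4
  a_8 = 0·-4 + 0·2 + 1·1 = 1
  a_9 = 0·1 + 0·-4 + 1·2 = 2
  a_10 = 0·2 + 0·1 + 1·-4 = -4
  a_11 = 0·-4 + 0·2 + 1·1 = 1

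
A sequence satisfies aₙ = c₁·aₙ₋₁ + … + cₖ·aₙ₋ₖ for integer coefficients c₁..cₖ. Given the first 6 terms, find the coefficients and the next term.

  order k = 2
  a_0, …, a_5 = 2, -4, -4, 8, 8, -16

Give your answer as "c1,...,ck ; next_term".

  a_2 = 0·-4 + -2·2 = -4
  a_3 = 0·-4 + -2·-4 = 8
  a_4 = 0·8 + -2·-4 = 8
  a_5 = 0·8 + -2·8 = -16
  a_6 = 0·-16 + -2·8 = -16

0,-2 ; -16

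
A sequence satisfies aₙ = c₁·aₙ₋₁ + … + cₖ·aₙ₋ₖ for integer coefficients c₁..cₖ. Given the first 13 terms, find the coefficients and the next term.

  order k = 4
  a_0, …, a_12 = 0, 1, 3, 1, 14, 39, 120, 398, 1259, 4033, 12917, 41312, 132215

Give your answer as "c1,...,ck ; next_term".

2,3,3,-1 ; 423084

  a_4 = 2·1 + 3·3 + 3·1 + -1·0 = 14
  a_5 = 2·14 + 3·1 + 3·3 + -1·1 = 39
  a_6 = 2·39 + 3·14 + 3·1 + -1·3 = 120
  a_7 = 2·120 + 3·39 + 3·14 + -1·1 = 398
  a_8 = 2·398 + 3·120 + 3·39 + -1·14 = 1259
  a_9 = 2·1259 + 3·398 + 3·120 + -1·39 = 4033
  a_10 = 2·4033 + 3·1259 + 3·398 + -1·120 = 12917
  a_11 = 2·12917 + 3·4033 + 3·1259 + -1·398 = 41312
  a_12 = 2·41312 + 3·12917 + 3·4033 + -1·1259 = 132215
  a_13 = 2·132215 + 3·41312 + 3·12917 + -1·4033 = 423084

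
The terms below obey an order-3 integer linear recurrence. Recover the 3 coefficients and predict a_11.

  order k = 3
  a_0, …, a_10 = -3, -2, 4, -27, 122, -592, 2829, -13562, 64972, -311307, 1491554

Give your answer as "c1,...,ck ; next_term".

-4,4,1 ; -7146472

  a_3 = -4·4 + 4·-2 + 1·-3 = -27
  a_4 = -4·-27 + 4·4 + 1·-2 = 122
  a_5 = -4·122 + 4·-27 + 1·4 = -592
  a_6 = -4·-592 + 4·122 + 1·-27 = 2829
  a_7 = -4·2829 + 4·-592 + 1·122 = -13562
  a_8 = -4·-13562 + 4·2829 + 1·-592 = 64972
  a_9 = -4·64972 + 4·-13562 + 1·2829 = -311307
  a_10 = -4·-311307 + 4·64972 + 1·-13562 = 1491554
  a_11 = -4·1491554 + 4·-311307 + 1·64972 = -7146472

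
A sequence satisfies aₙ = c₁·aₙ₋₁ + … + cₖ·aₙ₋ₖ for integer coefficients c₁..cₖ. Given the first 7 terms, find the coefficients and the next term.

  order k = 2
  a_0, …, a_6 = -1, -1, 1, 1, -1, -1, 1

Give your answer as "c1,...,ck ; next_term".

0,-1 ; 1

  a_2 = 0·-1 + -1·-1 = 1
  a_3 = 0·1 + -1·-1 = 1
  a_4 = 0·1 + -1·1 = -1
  a_5 = 0·-1 + -1·1 = -1
  a_6 = 0·-1 + -1·-1 = 1
  a_7 = 0·1 + -1·-1 = 1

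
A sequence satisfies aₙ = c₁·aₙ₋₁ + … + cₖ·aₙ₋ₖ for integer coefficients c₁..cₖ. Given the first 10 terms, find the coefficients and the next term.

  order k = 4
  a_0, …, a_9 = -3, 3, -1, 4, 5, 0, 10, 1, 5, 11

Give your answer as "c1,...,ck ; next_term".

0,1,1,-1 ; -4

  a_4 = 0·4 + 1·-1 + 1·3 + -1·-3 = 5
  a_5 = 0·5 + 1·4 + 1·-1 + -1·3 = 0
  a_6 = 0·0 + 1·5 + 1·4 + -1·-1 = 10
  a_7 = 0·10 + 1·0 + 1·5 + -1·4 = 1
  a_8 = 0·1 + 1·10 + 1·0 + -1·5 = 5
  a_9 = 0·5 + 1·1 + 1·10 + -1·0 = 11
  a_10 = 0·11 + 1·5 + 1·1 + -1·10 = -4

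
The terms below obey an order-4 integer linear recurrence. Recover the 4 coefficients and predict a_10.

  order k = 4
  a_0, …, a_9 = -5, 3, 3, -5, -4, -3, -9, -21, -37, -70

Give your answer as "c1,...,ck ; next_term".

  a_4 = 1·-5 + 1·3 + 1·3 + 1·-5 = -4
  a_5 = 1·-4 + 1·-5 + 1·3 + 1·3 = -3
  a_6 = 1·-3 + 1·-4 + 1·-5 + 1·3 = -9
  a_7 = 1·-9 + 1·-3 + 1·-4 + 1·-5 = -21
  a_8 = 1·-21 + 1·-9 + 1·-3 + 1·-4 = -37
  a_9 = 1·-37 + 1·-21 + 1·-9 + 1·-3 = -70
  a_10 = 1·-70 + 1·-37 + 1·-21 + 1·-9 = -137

1,1,1,1 ; -137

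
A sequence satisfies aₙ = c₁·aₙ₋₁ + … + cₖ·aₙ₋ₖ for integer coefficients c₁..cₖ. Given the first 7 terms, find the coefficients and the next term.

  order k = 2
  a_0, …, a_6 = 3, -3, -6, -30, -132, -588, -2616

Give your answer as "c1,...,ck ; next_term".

  a_2 = 4·-3 + 2·3 = -6
  a_3 = 4·-6 + 2·-3 = -30
  a_4 = 4·-30 + 2·-6 = -132
  a_5 = 4·-132 + 2·-30 = -588
  a_6 = 4·-588 + 2·-132 = -2616
  a_7 = 4·-2616 + 2·-588 = -11640

4,2 ; -11640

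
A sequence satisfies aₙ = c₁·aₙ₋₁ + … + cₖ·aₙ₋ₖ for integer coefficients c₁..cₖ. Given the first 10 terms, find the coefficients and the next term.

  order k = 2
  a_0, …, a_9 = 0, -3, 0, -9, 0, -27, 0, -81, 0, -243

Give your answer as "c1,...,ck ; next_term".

  a_2 = 0·-3 + 3·0 = 0
  a_3 = 0·0 + 3·-3 = -9
  a_4 = 0·-9 + 3·0 = 0
  a_5 = 0·0 + 3·-9 = -27
  a_6 = 0·-27 + 3·0 = 0
  a_7 = 0·0 + 3·-27 = -81
  a_8 = 0·-81 + 3·0 = 0
  a_9 = 0·0 + 3·-81 = -243
  a_10 = 0·-243 + 3·0 = 0

0,3 ; 0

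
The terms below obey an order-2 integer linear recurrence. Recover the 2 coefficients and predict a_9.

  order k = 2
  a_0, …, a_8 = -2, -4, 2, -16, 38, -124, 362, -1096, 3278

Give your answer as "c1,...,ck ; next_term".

-2,3 ; -9844

  a_2 = -2·-4 + 3·-2 = 2
  a_3 = -2·2 + 3·-4 = -16
  a_4 = -2·-16 + 3·2 = 38
  a_5 = -2·38 + 3·-16 = -124
  a_6 = -2·-124 + 3·38 = 362
  a_7 = -2·362 + 3·-124 = -1096
  a_8 = -2·-1096 + 3·362 = 3278
  a_9 = -2·3278 + 3·-1096 = -9844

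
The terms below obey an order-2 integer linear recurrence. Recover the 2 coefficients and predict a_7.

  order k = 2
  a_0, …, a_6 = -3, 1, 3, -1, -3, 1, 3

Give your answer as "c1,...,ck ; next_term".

  a_2 = 0·1 + -1·-3 = 3
  a_3 = 0·3 + -1·1 = -1
  a_4 = 0·-1 + -1·3 = -3
  a_5 = 0·-3 + -1·-1 = 1
  a_6 = 0·1 + -1·-3 = 3
  a_7 = 0·3 + -1·1 = -1

0,-1 ; -1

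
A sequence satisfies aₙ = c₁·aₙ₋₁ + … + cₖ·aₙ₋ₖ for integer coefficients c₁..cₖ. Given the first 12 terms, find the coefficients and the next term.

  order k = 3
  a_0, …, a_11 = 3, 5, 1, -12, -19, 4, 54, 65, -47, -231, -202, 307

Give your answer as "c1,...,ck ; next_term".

1,-2,-1 ; 942

  a_3 = 1·1 + -2·5 + -1·3 = -12
  a_4 = 1·-12 + -2·1 + -1·5 = -19
  a_5 = 1·-19 + -2·-12 + -1·1 = 4
  a_6 = 1·4 + -2·-19 + -1·-12 = 54
  a_7 = 1·54 + -2·4 + -1·-19 = 65
  a_8 = 1·65 + -2·54 + -1·4 = -47
  a_9 = 1·-47 + -2·65 + -1·54 = -231
  a_10 = 1·-231 + -2·-47 + -1·65 = -202
  a_11 = 1·-202 + -2·-231 + -1·-47 = 307
  a_12 = 1·307 + -2·-202 + -1·-231 = 942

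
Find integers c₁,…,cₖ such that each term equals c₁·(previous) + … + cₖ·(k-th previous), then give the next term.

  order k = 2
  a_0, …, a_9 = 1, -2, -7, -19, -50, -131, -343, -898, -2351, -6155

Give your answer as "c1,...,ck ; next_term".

  a_2 = 3·-2 + -1·1 = -7
  a_3 = 3·-7 + -1·-2 = -19
  a_4 = 3·-19 + -1·-7 = -50
  a_5 = 3·-50 + -1·-19 = -131
  a_6 = 3·-131 + -1·-50 = -343
  a_7 = 3·-343 + -1·-131 = -898
  a_8 = 3·-898 + -1·-343 = -2351
  a_9 = 3·-2351 + -1·-898 = -6155
  a_10 = 3·-6155 + -1·-2351 = -16114

3,-1 ; -16114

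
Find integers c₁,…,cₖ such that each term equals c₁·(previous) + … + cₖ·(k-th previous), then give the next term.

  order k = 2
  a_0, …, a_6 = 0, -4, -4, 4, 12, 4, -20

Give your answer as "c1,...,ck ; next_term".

  a_2 = 1·-4 + -2·0 = -4
  a_3 = 1·-4 + -2·-4 = 4
  a_4 = 1·4 + -2·-4 = 12
  a_5 = 1·12 + -2·4 = 4
  a_6 = 1·4 + -2·12 = -20
  a_7 = 1·-20 + -2·4 = -28

1,-2 ; -28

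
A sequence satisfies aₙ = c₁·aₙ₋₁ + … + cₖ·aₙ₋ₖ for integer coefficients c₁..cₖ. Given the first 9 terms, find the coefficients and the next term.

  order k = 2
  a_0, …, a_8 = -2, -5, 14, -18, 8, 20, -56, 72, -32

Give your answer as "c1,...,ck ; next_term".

-2,-2 ; -80

  a_2 = -2·-5 + -2·-2 = 14
  a_3 = -2·14 + -2·-5 = -18
  a_4 = -2·-18 + -2·14 = 8
  a_5 = -2·8 + -2·-18 = 20
  a_6 = -2·20 + -2·8 = -56
  a_7 = -2·-56 + -2·20 = 72
  a_8 = -2·72 + -2·-56 = -32
  a_9 = -2·-32 + -2·72 = -80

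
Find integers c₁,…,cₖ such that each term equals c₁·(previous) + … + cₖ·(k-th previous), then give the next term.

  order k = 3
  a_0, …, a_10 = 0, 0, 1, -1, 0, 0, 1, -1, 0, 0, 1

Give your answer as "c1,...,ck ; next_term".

-1,-1,-1 ; -1

  a_3 = -1·1 + -1·0 + -1·0 = -1
  a_4 = -1·-1 + -1·1 + -1·0 = 0
  a_5 = -1·0 + -1·-1 + -1·1 = 0
  a_6 = -1·0 + -1·0 + -1·-1 = 1
  a_7 = -1·1 + -1·0 + -1·0 = -1
  a_8 = -1·-1 + -1·1 + -1·0 = 0
  a_9 = -1·0 + -1·-1 + -1·1 = 0
  a_10 = -1·0 + -1·0 + -1·-1 = 1
  a_11 = -1·1 + -1·0 + -1·0 = -1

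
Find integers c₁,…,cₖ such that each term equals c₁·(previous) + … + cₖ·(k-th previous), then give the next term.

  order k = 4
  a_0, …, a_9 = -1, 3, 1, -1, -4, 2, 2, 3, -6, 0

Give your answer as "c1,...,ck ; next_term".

  a_4 = 0·-1 + 0·1 + -1·3 + 1·-1 = -4
  a_5 = 0·-4 + 0·-1 + -1·1 + 1·3 = 2
  a_6 = 0·2 + 0·-4 + -1·-1 + 1·1 = 2
  a_7 = 0·2 + 0·2 + -1·-4 + 1·-1 = 3
  a_8 = 0·3 + 0·2 + -1·2 + 1·-4 = -6
  a_9 = 0·-6 + 0·3 + -1·2 + 1·2 = 0
  a_10 = 0·0 + 0·-6 + -1·3 + 1·2 = -1

0,0,-1,1 ; -1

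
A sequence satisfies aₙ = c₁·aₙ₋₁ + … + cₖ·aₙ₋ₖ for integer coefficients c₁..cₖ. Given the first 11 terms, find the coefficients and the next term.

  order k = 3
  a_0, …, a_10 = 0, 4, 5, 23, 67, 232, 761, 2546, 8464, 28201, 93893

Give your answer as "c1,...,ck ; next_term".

  a_3 = 3·5 + 2·4 + -3·0 = 23
  a_4 = 3·23 + 2·5 + -3·4 = 67
  a_5 = 3·67 + 2·23 + -3·5 = 232
  a_6 = 3·232 + 2·67 + -3·23 = 761
  a_7 = 3·761 + 2·232 + -3·67 = 2546
  a_8 = 3·2546 + 2·761 + -3·232 = 8464
  a_9 = 3·8464 + 2·2546 + -3·761 = 28201
  a_10 = 3·28201 + 2·8464 + -3·2546 = 93893
  a_11 = 3·93893 + 2·28201 + -3·8464 = 312689

3,2,-3 ; 312689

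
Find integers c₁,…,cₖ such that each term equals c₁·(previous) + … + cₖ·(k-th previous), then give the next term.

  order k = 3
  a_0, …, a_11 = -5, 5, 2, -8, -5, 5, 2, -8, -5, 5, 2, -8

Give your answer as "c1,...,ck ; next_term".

1,-1,1 ; -5

  a_3 = 1·2 + -1·5 + 1·-5 = -8
  a_4 = 1·-8 + -1·2 + 1·5 = -5
  a_5 = 1·-5 + -1·-8 + 1·2 = 5
  a_6 = 1·5 + -1·-5 + 1·-8 = 2
  a_7 = 1·2 + -1·5 + 1·-5 = -8
  a_8 = 1·-8 + -1·2 + 1·5 = -5
  a_9 = 1·-5 + -1·-8 + 1·2 = 5
  a_10 = 1·5 + -1·-5 + 1·-8 = 2
  a_11 = 1·2 + -1·5 + 1·-5 = -8
  a_12 = 1·-8 + -1·2 + 1·5 = -5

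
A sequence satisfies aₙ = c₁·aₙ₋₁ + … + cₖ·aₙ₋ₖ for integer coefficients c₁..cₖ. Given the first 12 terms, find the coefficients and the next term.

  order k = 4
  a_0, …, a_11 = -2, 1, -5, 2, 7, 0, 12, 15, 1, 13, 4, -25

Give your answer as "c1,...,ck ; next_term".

  a_4 = 1·2 + 0·-5 + 1·1 + -2·-2 = 7
  a_5 = 1·7 + 0·2 + 1·-5 + -2·1 = 0
  a_6 = 1·0 + 0·7 + 1·2 + -2·-5 = 12
  a_7 = 1·12 + 0·0 + 1·7 + -2·2 = 15
  a_8 = 1·15 + 0·12 + 1·0 + -2·7 = 1
  a_9 = 1·1 + 0·15 + 1·12 + -2·0 = 13
  a_10 = 1·13 + 0·1 + 1·15 + -2·12 = 4
  a_11 = 1·4 + 0·13 + 1·1 + -2·15 = -25
  a_12 = 1·-25 + 0·4 + 1·13 + -2·1 = -14

1,0,1,-2 ; -14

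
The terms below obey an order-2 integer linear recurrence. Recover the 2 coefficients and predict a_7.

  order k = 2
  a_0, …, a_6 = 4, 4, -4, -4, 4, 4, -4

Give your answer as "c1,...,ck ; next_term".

  a_2 = 0·4 + -1·4 = -4
  a_3 = 0·-4 + -1·4 = -4
  a_4 = 0·-4 + -1·-4 = 4
  a_5 = 0·4 + -1·-4 = 4
  a_6 = 0·4 + -1·4 = -4
  a_7 = 0·-4 + -1·4 = -4

0,-1 ; -4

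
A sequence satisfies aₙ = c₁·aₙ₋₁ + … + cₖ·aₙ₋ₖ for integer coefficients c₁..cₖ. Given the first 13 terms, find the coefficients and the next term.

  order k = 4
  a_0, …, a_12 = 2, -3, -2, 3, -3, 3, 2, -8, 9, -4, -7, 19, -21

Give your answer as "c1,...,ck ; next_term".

  a_4 = -1·3 + -1·-2 + 0·-3 + -1·2 = -3
  a_5 = -1·-3 + -1·3 + 0·-2 + -1·-3 = 3
  a_6 = -1·3 + -1·-3 + 0·3 + -1·-2 = 2
  a_7 = -1·2 + -1·3 + 0·-3 + -1·3 = -8
  a_8 = -1·-8 + -1·2 + 0·3 + -1·-3 = 9
  a_9 = -1·9 + -1·-8 + 0·2 + -1·3 = -4
  a_10 = -1·-4 + -1·9 + 0·-8 + -1·2 = -7
  a_11 = -1·-7 + -1·-4 + 0·9 + -1·-8 = 19
  a_12 = -1·19 + -1·-7 + 0·-4 + -1·9 = -21
  a_13 = -1·-21 + -1·19 + 0·-7 + -1·-4 = 6

-1,-1,0,-1 ; 6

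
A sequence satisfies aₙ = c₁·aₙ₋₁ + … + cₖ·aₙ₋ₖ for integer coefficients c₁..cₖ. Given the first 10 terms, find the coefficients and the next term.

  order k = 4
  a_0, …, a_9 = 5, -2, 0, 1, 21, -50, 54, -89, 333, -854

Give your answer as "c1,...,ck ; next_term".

  a_4 = -2·1 + -2·0 + -4·-2 + 3·5 = 21
  a_5 = -2·21 + -2·1 + -4·0 + 3·-2 = -50
  a_6 = -2·-50 + -2·21 + -4·1 + 3·0 = 54
  a_7 = -2·54 + -2·-50 + -4·21 + 3·1 = -89
  a_8 = -2·-89 + -2·54 + -4·-50 + 3·21 = 333
  a_9 = -2·333 + -2·-89 + -4·54 + 3·-50 = -854
  a_10 = -2·-854 + -2·333 + -4·-89 + 3·54 = 1560

-2,-2,-4,3 ; 1560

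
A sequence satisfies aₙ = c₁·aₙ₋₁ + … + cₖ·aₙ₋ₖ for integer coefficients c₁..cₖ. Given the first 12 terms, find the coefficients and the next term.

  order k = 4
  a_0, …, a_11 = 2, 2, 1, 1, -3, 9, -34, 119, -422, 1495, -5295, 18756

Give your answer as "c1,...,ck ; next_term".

-3,2,0,-1 ; -66436

  a_4 = -3·1 + 2·1 + 0·2 + -1·2 = -3
  a_5 = -3·-3 + 2·1 + 0·1 + -1·2 = 9
  a_6 = -3·9 + 2·-3 + 0·1 + -1·1 = -34
  a_7 = -3·-34 + 2·9 + 0·-3 + -1·1 = 119
  a_8 = -3·119 + 2·-34 + 0·9 + -1·-3 = -422
  a_9 = -3·-422 + 2·119 + 0·-34 + -1·9 = 1495
  a_10 = -3·1495 + 2·-422 + 0·119 + -1·-34 = -5295
  a_11 = -3·-5295 + 2·1495 + 0·-422 + -1·119 = 18756
  a_12 = -3·18756 + 2·-5295 + 0·1495 + -1·-422 = -66436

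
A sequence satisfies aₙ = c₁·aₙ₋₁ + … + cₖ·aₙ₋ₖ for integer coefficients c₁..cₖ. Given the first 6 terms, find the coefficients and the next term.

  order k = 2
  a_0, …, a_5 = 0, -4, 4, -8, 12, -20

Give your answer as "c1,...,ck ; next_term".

  a_2 = -1·-4 + 1·0 = 4
  a_3 = -1·4 + 1·-4 = -8
  a_4 = -1·-8 + 1·4 = 12
  a_5 = -1·12 + 1·-8 = -20
  a_6 = -1·-20 + 1·12 = 32

-1,1 ; 32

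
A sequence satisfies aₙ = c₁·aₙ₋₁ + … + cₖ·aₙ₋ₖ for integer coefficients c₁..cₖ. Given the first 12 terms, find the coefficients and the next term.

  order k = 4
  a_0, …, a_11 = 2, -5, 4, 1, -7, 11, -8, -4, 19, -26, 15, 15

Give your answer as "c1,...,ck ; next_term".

  a_4 = -1·1 + -1·4 + 0·-5 + -1·2 = -7
  a_5 = -1·-7 + -1·1 + 0·4 + -1·-5 = 11
  a_6 = -1·11 + -1·-7 + 0·1 + -1·4 = -8
  a_7 = -1·-8 + -1·11 + 0·-7 + -1·1 = -4
  a_8 = -1·-4 + -1·-8 + 0·11 + -1·-7 = 19
  a_9 = -1·19 + -1·-4 + 0·-8 + -1·11 = -26
  a_10 = -1·-26 + -1·19 + 0·-4 + -1·-8 = 15
  a_11 = -1·15 + -1·-26 + 0·19 + -1·-4 = 15
  a_12 = -1·15 + -1·15 + 0·-26 + -1·19 = -49

-1,-1,0,-1 ; -49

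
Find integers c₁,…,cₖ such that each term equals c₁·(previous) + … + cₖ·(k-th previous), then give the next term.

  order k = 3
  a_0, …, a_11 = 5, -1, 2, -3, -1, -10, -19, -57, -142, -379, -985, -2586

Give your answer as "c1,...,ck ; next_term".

2,2,-1 ; -6763

  a_3 = 2·2 + 2·-1 + -1·5 = -3
  a_4 = 2·-3 + 2·2 + -1·-1 = -1
  a_5 = 2·-1 + 2·-3 + -1·2 = -10
  a_6 = 2·-10 + 2·-1 + -1·-3 = -19
  a_7 = 2·-19 + 2·-10 + -1·-1 = -57
  a_8 = 2·-57 + 2·-19 + -1·-10 = -142
  a_9 = 2·-142 + 2·-57 + -1·-19 = -379
  a_10 = 2·-379 + 2·-142 + -1·-57 = -985
  a_11 = 2·-985 + 2·-379 + -1·-142 = -2586
  a_12 = 2·-2586 + 2·-985 + -1·-379 = -6763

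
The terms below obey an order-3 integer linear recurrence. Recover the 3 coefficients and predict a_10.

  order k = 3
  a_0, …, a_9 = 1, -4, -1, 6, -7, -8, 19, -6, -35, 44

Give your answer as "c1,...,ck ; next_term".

  a_3 = 0·-1 + -1·-4 + 2·1 = 6
  a_4 = 0·6 + -1·-1 + 2·-4 = -7
  a_5 = 0·-7 + -1·6 + 2·-1 = -8
  a_6 = 0·-8 + -1·-7 + 2·6 = 19
  a_7 = 0·19 + -1·-8 + 2·-7 = -6
  a_8 = 0·-6 + -1·19 + 2·-8 = -35
  a_9 = 0·-35 + -1·-6 + 2·19 = 44
  a_10 = 0·44 + -1·-35 + 2·-6 = 23

0,-1,2 ; 23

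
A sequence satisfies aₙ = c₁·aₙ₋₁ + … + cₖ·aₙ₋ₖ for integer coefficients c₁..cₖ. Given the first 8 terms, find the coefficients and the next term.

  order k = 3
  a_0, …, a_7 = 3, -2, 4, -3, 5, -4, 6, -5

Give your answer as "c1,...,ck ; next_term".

  a_3 = -1·4 + 1·-2 + 1·3 = -3
  a_4 = -1·-3 + 1·4 + 1·-2 = 5
  a_5 = -1·5 + 1·-3 + 1·4 = -4
  a_6 = -1·-4 + 1·5 + 1·-3 = 6
  a_7 = -1·6 + 1·-4 + 1·5 = -5
  a_8 = -1·-5 + 1·6 + 1·-4 = 7

-1,1,1 ; 7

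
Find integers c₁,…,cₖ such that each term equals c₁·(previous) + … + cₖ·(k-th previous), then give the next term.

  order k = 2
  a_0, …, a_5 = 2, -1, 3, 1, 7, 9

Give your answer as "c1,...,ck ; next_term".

1,2 ; 23

  a_2 = 1·-1 + 2·2 = 3
  a_3 = 1·3 + 2·-1 = 1
  a_4 = 1·1 + 2·3 = 7
  a_5 = 1·7 + 2·1 = 9
  a_6 = 1·9 + 2·7 = 23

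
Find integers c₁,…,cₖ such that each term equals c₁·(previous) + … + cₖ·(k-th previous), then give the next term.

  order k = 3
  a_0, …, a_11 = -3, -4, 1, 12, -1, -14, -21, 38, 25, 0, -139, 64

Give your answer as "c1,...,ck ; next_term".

-1,-1,-3 ; 75

  a_3 = -1·1 + -1·-4 + -3·-3 = 12
  a_4 = -1·12 + -1·1 + -3·-4 = -1
  a_5 = -1·-1 + -1·12 + -3·1 = -14
  a_6 = -1·-14 + -1·-1 + -3·12 = -21
  a_7 = -1·-21 + -1·-14 + -3·-1 = 38
  a_8 = -1·38 + -1·-21 + -3·-14 = 25
  a_9 = -1·25 + -1·38 + -3·-21 = 0
  a_10 = -1·0 + -1·25 + -3·38 = -139
  a_11 = -1·-139 + -1·0 + -3·25 = 64
  a_12 = -1·64 + -1·-139 + -3·0 = 75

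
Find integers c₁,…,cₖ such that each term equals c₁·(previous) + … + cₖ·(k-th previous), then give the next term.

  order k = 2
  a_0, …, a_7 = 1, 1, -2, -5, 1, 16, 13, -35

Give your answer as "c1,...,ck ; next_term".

1,-3 ; -74

  a_2 = 1·1 + -3·1 = -2
  a_3 = 1·-2 + -3·1 = -5
  a_4 = 1·-5 + -3·-2 = 1
  a_5 = 1·1 + -3·-5 = 16
  a_6 = 1·16 + -3·1 = 13
  a_7 = 1·13 + -3·16 = -35
  a_8 = 1·-35 + -3·13 = -74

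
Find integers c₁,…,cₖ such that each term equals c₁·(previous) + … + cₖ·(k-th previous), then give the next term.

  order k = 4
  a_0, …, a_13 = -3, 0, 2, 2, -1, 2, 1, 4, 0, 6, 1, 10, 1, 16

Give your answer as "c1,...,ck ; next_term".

  a_4 = 0·2 + 1·2 + 0·0 + 1·-3 = -1
  a_5 = 0·-1 + 1·2 + 0·2 + 1·0 = 2
  a_6 = 0·2 + 1·-1 + 0·2 + 1·2 = 1
  a_7 = 0·1 + 1·2 + 0·-1 + 1·2 = 4
  a_8 = 0·4 + 1·1 + 0·2 + 1·-1 = 0
  a_9 = 0·0 + 1·4 + 0·1 + 1·2 = 6
  a_10 = 0·6 + 1·0 + 0·4 + 1·1 = 1
  a_11 = 0·1 + 1·6 + 0·0 + 1·4 = 10
  a_12 = 0·10 + 1·1 + 0·6 + 1·0 = 1
  a_13 = 0·1 + 1·10 + 0·1 + 1·6 = 16
  a_14 = 0·16 + 1·1 + 0·10 + 1·1 = 2

0,1,0,1 ; 2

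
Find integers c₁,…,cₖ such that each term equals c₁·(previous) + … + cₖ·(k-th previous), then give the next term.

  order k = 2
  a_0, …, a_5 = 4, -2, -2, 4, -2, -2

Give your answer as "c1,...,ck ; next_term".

  a_2 = -1·-2 + -1·4 = -2
  a_3 = -1·-2 + -1·-2 = 4
  a_4 = -1·4 + -1·-2 = -2
  a_5 = -1·-2 + -1·4 = -2
  a_6 = -1·-2 + -1·-2 = 4

-1,-1 ; 4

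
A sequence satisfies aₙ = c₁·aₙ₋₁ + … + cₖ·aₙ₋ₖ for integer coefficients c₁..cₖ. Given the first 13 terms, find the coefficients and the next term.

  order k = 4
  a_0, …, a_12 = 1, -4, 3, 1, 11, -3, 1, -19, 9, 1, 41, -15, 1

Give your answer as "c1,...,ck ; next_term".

1,0,-2,2 ; -79

  a_4 = 1·1 + 0·3 + -2·-4 + 2·1 = 11
  a_5 = 1·11 + 0·1 + -2·3 + 2·-4 = -3
  a_6 = 1·-3 + 0·11 + -2·1 + 2·3 = 1
  a_7 = 1·1 + 0·-3 + -2·11 + 2·1 = -19
  a_8 = 1·-19 + 0·1 + -2·-3 + 2·11 = 9
  a_9 = 1·9 + 0·-19 + -2·1 + 2·-3 = 1
  a_10 = 1·1 + 0·9 + -2·-19 + 2·1 = 41
  a_11 = 1·41 + 0·1 + -2·9 + 2·-19 = -15
  a_12 = 1·-15 + 0·41 + -2·1 + 2·9 = 1
  a_13 = 1·1 + 0·-15 + -2·41 + 2·1 = -79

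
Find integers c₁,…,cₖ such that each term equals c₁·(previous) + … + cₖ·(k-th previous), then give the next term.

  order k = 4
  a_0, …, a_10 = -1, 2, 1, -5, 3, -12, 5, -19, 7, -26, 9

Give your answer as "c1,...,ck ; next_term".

0,2,0,-1 ; -33

  a_4 = 0·-5 + 2·1 + 0·2 + -1·-1 = 3
  a_5 = 0·3 + 2·-5 + 0·1 + -1·2 = -12
  a_6 = 0·-12 + 2·3 + 0·-5 + -1·1 = 5
  a_7 = 0·5 + 2·-12 + 0·3 + -1·-5 = -19
  a_8 = 0·-19 + 2·5 + 0·-12 + -1·3 = 7
  a_9 = 0·7 + 2·-19 + 0·5 + -1·-12 = -26
  a_10 = 0·-26 + 2·7 + 0·-19 + -1·5 = 9
  a_11 = 0·9 + 2·-26 + 0·7 + -1·-19 = -33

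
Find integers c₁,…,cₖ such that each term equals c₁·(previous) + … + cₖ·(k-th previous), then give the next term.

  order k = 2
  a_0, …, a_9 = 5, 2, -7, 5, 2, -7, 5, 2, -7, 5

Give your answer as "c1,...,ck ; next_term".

-1,-1 ; 2

  a_2 = -1·2 + -1·5 = -7
  a_3 = -1·-7 + -1·2 = 5
  a_4 = -1·5 + -1·-7 = 2
  a_5 = -1·2 + -1·5 = -7
  a_6 = -1·-7 + -1·2 = 5
  a_7 = -1·5 + -1·-7 = 2
  a_8 = -1·2 + -1·5 = -7
  a_9 = -1·-7 + -1·2 = 5
  a_10 = -1·5 + -1·-7 = 2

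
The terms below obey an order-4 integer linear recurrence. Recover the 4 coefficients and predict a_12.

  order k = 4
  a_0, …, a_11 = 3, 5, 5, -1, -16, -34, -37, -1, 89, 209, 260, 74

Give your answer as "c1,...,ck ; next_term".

  a_4 = 2·-1 + -3·5 + 2·5 + -3·3 = -16
  a_5 = 2·-16 + -3·-1 + 2·5 + -3·5 = -34
  a_6 = 2·-34 + -3·-16 + 2·-1 + -3·5 = -37
  a_7 = 2·-37 + -3·-34 + 2·-16 + -3·-1 = -1
  a_8 = 2·-1 + -3·-37 + 2·-34 + -3·-16 = 89
  a_9 = 2·89 + -3·-1 + 2·-37 + -3·-34 = 209
  a_10 = 2·209 + -3·89 + 2·-1 + -3·-37 = 260
  a_11 = 2·260 + -3·209 + 2·89 + -3·-1 = 74
  a_12 = 2·74 + -3·260 + 2·209 + -3·89 = -481

2,-3,2,-3 ; -481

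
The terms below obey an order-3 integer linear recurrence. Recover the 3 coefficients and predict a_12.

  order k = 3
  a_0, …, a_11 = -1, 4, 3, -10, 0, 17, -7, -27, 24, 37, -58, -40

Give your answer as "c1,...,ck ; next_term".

  a_3 = -1·3 + -2·4 + -1·-1 = -10
  a_4 = -1·-10 + -2·3 + -1·4 = 0
  a_5 = -1·0 + -2·-10 + -1·3 = 17
  a_6 = -1·17 + -2·0 + -1·-10 = -7
  a_7 = -1·-7 + -2·17 + -1·0 = -27
  a_8 = -1·-27 + -2·-7 + -1·17 = 24
  a_9 = -1·24 + -2·-27 + -1·-7 = 37
  a_10 = -1·37 + -2·24 + -1·-27 = -58
  a_11 = -1·-58 + -2·37 + -1·24 = -40
  a_12 = -1·-40 + -2·-58 + -1·37 = 119

-1,-2,-1 ; 119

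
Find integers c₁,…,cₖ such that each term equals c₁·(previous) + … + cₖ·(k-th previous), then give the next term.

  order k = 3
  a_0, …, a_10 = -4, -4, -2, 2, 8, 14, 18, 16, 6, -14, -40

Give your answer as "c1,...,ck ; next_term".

1,1,-2 ; -66

  a_3 = 1·-2 + 1·-4 + -2·-4 = 2
  a_4 = 1·2 + 1·-2 + -2·-4 = 8
  a_5 = 1·8 + 1·2 + -2·-2 = 14
  a_6 = 1·14 + 1·8 + -2·2 = 18
  a_7 = 1·18 + 1·14 + -2·8 = 16
  a_8 = 1·16 + 1·18 + -2·14 = 6
  a_9 = 1·6 + 1·16 + -2·18 = -14
  a_10 = 1·-14 + 1·6 + -2·16 = -40
  a_11 = 1·-40 + 1·-14 + -2·6 = -66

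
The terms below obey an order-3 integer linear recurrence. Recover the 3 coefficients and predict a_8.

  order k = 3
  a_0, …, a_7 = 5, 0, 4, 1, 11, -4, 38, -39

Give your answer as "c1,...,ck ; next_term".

-1,3,1 ; 149

  a_3 = -1·4 + 3·0 + 1·5 = 1
  a_4 = -1·1 + 3·4 + 1·0 = 11
  a_5 = -1·11 + 3·1 + 1·4 = -4
  a_6 = -1·-4 + 3·11 + 1·1 = 38
  a_7 = -1·38 + 3·-4 + 1·11 = -39
  a_8 = -1·-39 + 3·38 + 1·-4 = 149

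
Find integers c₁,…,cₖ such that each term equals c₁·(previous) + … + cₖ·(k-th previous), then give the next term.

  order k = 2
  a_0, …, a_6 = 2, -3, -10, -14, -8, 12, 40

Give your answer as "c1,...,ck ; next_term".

  a_2 = 2·-3 + -2·2 = -10
  a_3 = 2·-10 + -2·-3 = -14
  a_4 = 2·-14 + -2·-10 = -8
  a_5 = 2·-8 + -2·-14 = 12
  a_6 = 2·12 + -2·-8 = 40
  a_7 = 2·40 + -2·12 = 56

2,-2 ; 56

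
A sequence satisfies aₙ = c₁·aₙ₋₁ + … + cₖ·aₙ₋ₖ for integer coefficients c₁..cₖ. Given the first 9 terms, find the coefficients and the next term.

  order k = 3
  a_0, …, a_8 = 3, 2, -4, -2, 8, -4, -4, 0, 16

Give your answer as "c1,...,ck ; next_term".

-2,-2,-2 ; -24

  a_3 = -2·-4 + -2·2 + -2·3 = -2
  a_4 = -2·-2 + -2·-4 + -2·2 = 8
  a_5 = -2·8 + -2·-2 + -2·-4 = -4
  a_6 = -2·-4 + -2·8 + -2·-2 = -4
  a_7 = -2·-4 + -2·-4 + -2·8 = 0
  a_8 = -2·0 + -2·-4 + -2·-4 = 16
  a_9 = -2·16 + -2·0 + -2·-4 = -24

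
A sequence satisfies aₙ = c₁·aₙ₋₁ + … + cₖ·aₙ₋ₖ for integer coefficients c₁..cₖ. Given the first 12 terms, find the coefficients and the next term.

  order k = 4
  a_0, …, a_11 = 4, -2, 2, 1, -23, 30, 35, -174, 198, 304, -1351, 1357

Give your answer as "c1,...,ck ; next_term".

  a_4 = -1·1 + -3·2 + 2·-2 + -3·4 = -23
  a_5 = -1·-23 + -3·1 + 2·2 + -3·-2 = 30
  a_6 = -1·30 + -3·-23 + 2·1 + -3·2 = 35
  a_7 = -1·35 + -3·30 + 2·-23 + -3·1 = -174
  a_8 = -1·-174 + -3·35 + 2·30 + -3·-23 = 198
  a_9 = -1·198 + -3·-174 + 2·35 + -3·30 = 304
  a_10 = -1·304 + -3·198 + 2·-174 + -3·35 = -1351
  a_11 = -1·-1351 + -3·304 + 2·198 + -3·-174 = 1357
  a_12 = -1·1357 + -3·-1351 + 2·304 + -3·198 = 2710

-1,-3,2,-3 ; 2710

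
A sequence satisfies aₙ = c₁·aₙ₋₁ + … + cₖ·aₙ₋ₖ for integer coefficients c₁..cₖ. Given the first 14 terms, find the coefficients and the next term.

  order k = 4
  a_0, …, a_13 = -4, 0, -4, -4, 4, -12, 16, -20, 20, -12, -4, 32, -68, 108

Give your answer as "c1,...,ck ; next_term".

-1,1,1,-1 ; -140

  a_4 = -1·-4 + 1·-4 + 1·0 + -1·-4 = 4
  a_5 = -1·4 + 1·-4 + 1·-4 + -1·0 = -12
  a_6 = -1·-12 + 1·4 + 1·-4 + -1·-4 = 16
  a_7 = -1·16 + 1·-12 + 1·4 + -1·-4 = -20
  a_8 = -1·-20 + 1·16 + 1·-12 + -1·4 = 20
  a_9 = -1·20 + 1·-20 + 1·16 + -1·-12 = -12
  a_10 = -1·-12 + 1·20 + 1·-20 + -1·16 = -4
  a_11 = -1·-4 + 1·-12 + 1·20 + -1·-20 = 32
  a_12 = -1·32 + 1·-4 + 1·-12 + -1·20 = -68
  a_13 = -1·-68 + 1·32 + 1·-4 + -1·-12 = 108
  a_14 = -1·108 + 1·-68 + 1·32 + -1·-4 = -140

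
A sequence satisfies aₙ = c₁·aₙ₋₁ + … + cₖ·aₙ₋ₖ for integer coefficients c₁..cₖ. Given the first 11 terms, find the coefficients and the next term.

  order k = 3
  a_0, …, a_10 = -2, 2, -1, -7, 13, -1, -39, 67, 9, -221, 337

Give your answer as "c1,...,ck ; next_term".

  a_3 = -1·-1 + -2·2 + 2·-2 = -7
  a_4 = -1·-7 + -2·-1 + 2·2 = 13
  a_5 = -1·13 + -2·-7 + 2·-1 = -1
  a_6 = -1·-1 + -2·13 + 2·-7 = -39
  a_7 = -1·-39 + -2·-1 + 2·13 = 67
  a_8 = -1·67 + -2·-39 + 2·-1 = 9
  a_9 = -1·9 + -2·67 + 2·-39 = -221
  a_10 = -1·-221 + -2·9 + 2·67 = 337
  a_11 = -1·337 + -2·-221 + 2·9 = 123

-1,-2,2 ; 123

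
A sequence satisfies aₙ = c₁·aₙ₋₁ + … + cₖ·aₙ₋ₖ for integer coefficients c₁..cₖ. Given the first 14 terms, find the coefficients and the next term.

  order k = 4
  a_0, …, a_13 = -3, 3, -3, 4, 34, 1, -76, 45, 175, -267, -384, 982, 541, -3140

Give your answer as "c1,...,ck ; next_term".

  a_4 = 1·4 + -3·-3 + 4·3 + -3·-3 = 34
  a_5 = 1·34 + -3·4 + 4·-3 + -3·3 = 1
  a_6 = 1·1 + -3·34 + 4·4 + -3·-3 = -76
  a_7 = 1·-76 + -3·1 + 4·34 + -3·4 = 45
  a_8 = 1·45 + -3·-76 + 4·1 + -3·34 = 175
  a_9 = 1·175 + -3·45 + 4·-76 + -3·1 = -267
  a_10 = 1·-267 + -3·175 + 4·45 + -3·-76 = -384
  a_11 = 1·-384 + -3·-267 + 4·175 + -3·45 = 982
  a_12 = 1·982 + -3·-384 + 4·-267 + -3·175 = 541
  a_13 = 1·541 + -3·982 + 4·-384 + -3·-267 = -3140
  a_14 = 1·-3140 + -3·541 + 4·982 + -3·-384 = 317

1,-3,4,-3 ; 317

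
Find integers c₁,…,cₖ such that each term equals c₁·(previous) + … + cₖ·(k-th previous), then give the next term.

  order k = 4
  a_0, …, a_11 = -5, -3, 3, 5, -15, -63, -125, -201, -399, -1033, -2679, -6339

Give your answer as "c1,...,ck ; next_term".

3,-3,2,3 ; -14243

  a_4 = 3·5 + -3·3 + 2·-3 + 3·-5 = -15
  a_5 = 3·-15 + -3·5 + 2·3 + 3·-3 = -63
  a_6 = 3·-63 + -3·-15 + 2·5 + 3·3 = -125
  a_7 = 3·-125 + -3·-63 + 2·-15 + 3·5 = -201
  a_8 = 3·-201 + -3·-125 + 2·-63 + 3·-15 = -399
  a_9 = 3·-399 + -3·-201 + 2·-125 + 3·-63 = -1033
  a_10 = 3·-1033 + -3·-399 + 2·-201 + 3·-125 = -2679
  a_11 = 3·-2679 + -3·-1033 + 2·-399 + 3·-201 = -6339
  a_12 = 3·-6339 + -3·-2679 + 2·-1033 + 3·-399 = -14243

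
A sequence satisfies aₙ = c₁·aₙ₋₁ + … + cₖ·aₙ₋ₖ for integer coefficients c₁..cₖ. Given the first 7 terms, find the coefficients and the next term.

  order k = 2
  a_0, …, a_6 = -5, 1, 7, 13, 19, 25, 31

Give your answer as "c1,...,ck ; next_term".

2,-1 ; 37

  a_2 = 2·1 + -1·-5 = 7
  a_3 = 2·7 + -1·1 = 13
  a_4 = 2·13 + -1·7 = 19
  a_5 = 2·19 + -1·13 = 25
  a_6 = 2·25 + -1·19 = 31
  a_7 = 2·31 + -1·25 = 37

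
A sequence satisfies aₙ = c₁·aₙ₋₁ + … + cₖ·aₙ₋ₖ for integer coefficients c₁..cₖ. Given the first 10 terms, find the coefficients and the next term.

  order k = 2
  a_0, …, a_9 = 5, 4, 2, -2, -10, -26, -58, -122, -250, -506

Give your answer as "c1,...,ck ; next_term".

  a_2 = 3·4 + -2·5 = 2
  a_3 = 3·2 + -2·4 = -2
  a_4 = 3·-2 + -2·2 = -10
  a_5 = 3·-10 + -2·-2 = -26
  a_6 = 3·-26 + -2·-10 = -58
  a_7 = 3·-58 + -2·-26 = -122
  a_8 = 3·-122 + -2·-58 = -250
  a_9 = 3·-250 + -2·-122 = -506
  a_10 = 3·-506 + -2·-250 = -1018

3,-2 ; -1018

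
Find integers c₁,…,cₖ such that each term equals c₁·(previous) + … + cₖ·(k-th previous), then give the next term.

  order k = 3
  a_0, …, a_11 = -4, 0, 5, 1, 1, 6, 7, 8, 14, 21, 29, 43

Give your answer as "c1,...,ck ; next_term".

1,0,1 ; 64

  a_3 = 1·5 + 0·0 + 1·-4 = 1
  a_4 = 1·1 + 0·5 + 1·0 = 1
  a_5 = 1·1 + 0·1 + 1·5 = 6
  a_6 = 1·6 + 0·1 + 1·1 = 7
  a_7 = 1·7 + 0·6 + 1·1 = 8
  a_8 = 1·8 + 0·7 + 1·6 = 14
  a_9 = 1·14 + 0·8 + 1·7 = 21
  a_10 = 1·21 + 0·14 + 1·8 = 29
  a_11 = 1·29 + 0·21 + 1·14 = 43
  a_12 = 1·43 + 0·29 + 1·21 = 64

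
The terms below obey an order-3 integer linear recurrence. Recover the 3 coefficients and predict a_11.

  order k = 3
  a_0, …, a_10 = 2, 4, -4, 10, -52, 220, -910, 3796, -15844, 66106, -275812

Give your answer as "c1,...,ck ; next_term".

-4,0,-3 ; 1150780

  a_3 = -4·-4 + 0·4 + -3·2 = 10
  a_4 = -4·10 + 0·-4 + -3·4 = -52
  a_5 = -4·-52 + 0·10 + -3·-4 = 220
  a_6 = -4·220 + 0·-52 + -3·10 = -910
  a_7 = -4·-910 + 0·220 + -3·-52 = 3796
  a_8 = -4·3796 + 0·-910 + -3·220 = -15844
  a_9 = -4·-15844 + 0·3796 + -3·-910 = 66106
  a_10 = -4·66106 + 0·-15844 + -3·3796 = -275812
  a_11 = -4·-275812 + 0·66106 + -3·-15844 = 1150780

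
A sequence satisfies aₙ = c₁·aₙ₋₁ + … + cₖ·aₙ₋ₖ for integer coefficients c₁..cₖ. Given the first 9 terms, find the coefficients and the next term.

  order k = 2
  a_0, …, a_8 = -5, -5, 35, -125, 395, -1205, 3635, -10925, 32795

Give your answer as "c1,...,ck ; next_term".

  a_2 = -4·-5 + -3·-5 = 35
  a_3 = -4·35 + -3·-5 = -125
  a_4 = -4·-125 + -3·35 = 395
  a_5 = -4·395 + -3·-125 = -1205
  a_6 = -4·-1205 + -3·395 = 3635
  a_7 = -4·3635 + -3·-1205 = -10925
  a_8 = -4·-10925 + -3·3635 = 32795
  a_9 = -4·32795 + -3·-10925 = -98405

-4,-3 ; -98405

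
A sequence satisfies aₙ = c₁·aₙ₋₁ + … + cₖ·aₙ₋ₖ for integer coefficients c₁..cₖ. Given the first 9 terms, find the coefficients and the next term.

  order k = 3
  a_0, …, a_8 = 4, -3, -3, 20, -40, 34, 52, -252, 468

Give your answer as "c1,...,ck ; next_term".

  a_3 = -2·-3 + -2·-3 + 2·4 = 20
  a_4 = -2·20 + -2·-3 + 2·-3 = -40
  a_5 = -2·-40 + -2·20 + 2·-3 = 34
  a_6 = -2·34 + -2·-40 + 2·20 = 52
  a_7 = -2·52 + -2·34 + 2·-40 = -252
  a_8 = -2·-252 + -2·52 + 2·34 = 468
  a_9 = -2·468 + -2·-252 + 2·52 = -328

-2,-2,2 ; -328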